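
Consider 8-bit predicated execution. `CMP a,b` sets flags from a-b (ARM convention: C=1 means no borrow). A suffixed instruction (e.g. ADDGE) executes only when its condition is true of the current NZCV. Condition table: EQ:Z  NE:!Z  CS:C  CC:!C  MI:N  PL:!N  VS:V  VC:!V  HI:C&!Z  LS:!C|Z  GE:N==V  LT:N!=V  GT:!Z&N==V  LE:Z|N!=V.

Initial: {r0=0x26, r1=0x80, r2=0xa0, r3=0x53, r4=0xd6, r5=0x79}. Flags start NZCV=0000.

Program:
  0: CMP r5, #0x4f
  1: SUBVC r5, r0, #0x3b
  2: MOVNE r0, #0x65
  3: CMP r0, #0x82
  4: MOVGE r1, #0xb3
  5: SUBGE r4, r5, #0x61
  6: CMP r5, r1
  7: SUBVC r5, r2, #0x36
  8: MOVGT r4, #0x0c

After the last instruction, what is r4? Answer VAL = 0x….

VAL = 0x0c

0: ✓ CMP  NZCV=0010
1: ✓ SUBVC  r5←0xeb
2: ✓ MOVNE  r0←0x65
3: ✓ CMP  NZCV=1001
4: ✓ MOVGE  r1←0xb3
5: ✓ SUBGE  r4←0x8a
6: ✓ CMP  NZCV=0010
7: ✓ SUBVC  r5←0x6a
8: ✓ MOVGT  r4←0x0c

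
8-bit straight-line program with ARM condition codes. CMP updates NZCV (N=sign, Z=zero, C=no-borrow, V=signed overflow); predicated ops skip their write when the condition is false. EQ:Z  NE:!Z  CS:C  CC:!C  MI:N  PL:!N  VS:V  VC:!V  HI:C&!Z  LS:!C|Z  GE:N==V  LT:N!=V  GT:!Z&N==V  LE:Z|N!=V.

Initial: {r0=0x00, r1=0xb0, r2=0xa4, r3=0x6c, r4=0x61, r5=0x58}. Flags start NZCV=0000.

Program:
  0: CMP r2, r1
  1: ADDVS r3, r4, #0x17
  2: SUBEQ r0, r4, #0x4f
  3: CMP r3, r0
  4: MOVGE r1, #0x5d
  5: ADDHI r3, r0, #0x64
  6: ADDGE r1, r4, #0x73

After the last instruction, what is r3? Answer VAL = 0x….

VAL = 0x64

0: ✓ CMP  NZCV=1000
1: · ADDVS
2: · SUBEQ
3: ✓ CMP  NZCV=0010
4: ✓ MOVGE  r1←0x5d
5: ✓ ADDHI  r3←0x64
6: ✓ ADDGE  r1←0xd4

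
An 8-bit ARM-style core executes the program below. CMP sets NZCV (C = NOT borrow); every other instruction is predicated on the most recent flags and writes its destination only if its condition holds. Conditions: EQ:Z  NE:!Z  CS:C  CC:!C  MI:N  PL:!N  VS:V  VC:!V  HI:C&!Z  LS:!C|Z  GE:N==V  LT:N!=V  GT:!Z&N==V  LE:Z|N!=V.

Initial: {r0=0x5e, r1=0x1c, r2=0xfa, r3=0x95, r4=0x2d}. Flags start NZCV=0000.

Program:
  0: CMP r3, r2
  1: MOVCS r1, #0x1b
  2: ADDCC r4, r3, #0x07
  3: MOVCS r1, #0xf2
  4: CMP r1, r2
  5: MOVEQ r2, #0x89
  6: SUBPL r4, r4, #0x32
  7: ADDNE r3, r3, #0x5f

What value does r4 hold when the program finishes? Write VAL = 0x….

VAL = 0x6a

[0] flags=1000 → (cmp)
[1] flags=1000 CS?F → skip
[2] flags=1000 CC?T → r4=0x9c
[3] flags=1000 CS?F → skip
[4] flags=0000 → (cmp)
[5] flags=0000 EQ?F → skip
[6] flags=0000 PL?T → r4=0x6a
[7] flags=0000 NE?T → r3=0xf4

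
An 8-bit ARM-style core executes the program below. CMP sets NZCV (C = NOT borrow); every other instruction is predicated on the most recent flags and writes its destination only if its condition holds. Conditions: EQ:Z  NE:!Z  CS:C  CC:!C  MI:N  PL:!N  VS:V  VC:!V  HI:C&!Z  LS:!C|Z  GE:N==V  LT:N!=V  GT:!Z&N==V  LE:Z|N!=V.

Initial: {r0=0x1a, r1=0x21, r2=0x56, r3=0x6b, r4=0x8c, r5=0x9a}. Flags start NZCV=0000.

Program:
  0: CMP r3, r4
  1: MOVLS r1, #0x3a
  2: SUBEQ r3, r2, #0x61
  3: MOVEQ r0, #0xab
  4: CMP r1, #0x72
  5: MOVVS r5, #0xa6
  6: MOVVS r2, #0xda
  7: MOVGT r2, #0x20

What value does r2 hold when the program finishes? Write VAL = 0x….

0: ✓ CMP  NZCV=1001
1: ✓ MOVLS  r1←0x3a
2: · SUBEQ
3: · MOVEQ
4: ✓ CMP  NZCV=1000
5: · MOVVS
6: · MOVVS
7: · MOVGT

VAL = 0x56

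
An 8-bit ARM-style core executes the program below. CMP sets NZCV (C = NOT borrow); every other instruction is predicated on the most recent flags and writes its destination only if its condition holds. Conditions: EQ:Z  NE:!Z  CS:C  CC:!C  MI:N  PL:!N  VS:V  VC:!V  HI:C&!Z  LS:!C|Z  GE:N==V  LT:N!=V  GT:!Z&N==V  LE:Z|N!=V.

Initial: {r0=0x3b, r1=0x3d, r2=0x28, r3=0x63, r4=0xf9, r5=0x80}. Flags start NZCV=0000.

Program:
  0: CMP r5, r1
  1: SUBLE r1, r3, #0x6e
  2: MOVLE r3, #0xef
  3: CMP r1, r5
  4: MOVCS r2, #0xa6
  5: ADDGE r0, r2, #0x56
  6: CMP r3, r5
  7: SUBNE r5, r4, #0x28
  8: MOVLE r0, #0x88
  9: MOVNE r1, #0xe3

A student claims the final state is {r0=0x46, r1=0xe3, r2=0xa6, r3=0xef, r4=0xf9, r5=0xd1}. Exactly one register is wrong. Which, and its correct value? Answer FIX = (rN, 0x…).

FIX = (r0, 0xfc)

0: ✓ CMP  NZCV=0011
1: ✓ SUBLE  r1←0xf5
2: ✓ MOVLE  r3←0xef
3: ✓ CMP  NZCV=0010
4: ✓ MOVCS  r2←0xa6
5: ✓ ADDGE  r0←0xfc
6: ✓ CMP  NZCV=0010
7: ✓ SUBNE  r5←0xd1
8: · MOVLE
9: ✓ MOVNE  r1←0xe3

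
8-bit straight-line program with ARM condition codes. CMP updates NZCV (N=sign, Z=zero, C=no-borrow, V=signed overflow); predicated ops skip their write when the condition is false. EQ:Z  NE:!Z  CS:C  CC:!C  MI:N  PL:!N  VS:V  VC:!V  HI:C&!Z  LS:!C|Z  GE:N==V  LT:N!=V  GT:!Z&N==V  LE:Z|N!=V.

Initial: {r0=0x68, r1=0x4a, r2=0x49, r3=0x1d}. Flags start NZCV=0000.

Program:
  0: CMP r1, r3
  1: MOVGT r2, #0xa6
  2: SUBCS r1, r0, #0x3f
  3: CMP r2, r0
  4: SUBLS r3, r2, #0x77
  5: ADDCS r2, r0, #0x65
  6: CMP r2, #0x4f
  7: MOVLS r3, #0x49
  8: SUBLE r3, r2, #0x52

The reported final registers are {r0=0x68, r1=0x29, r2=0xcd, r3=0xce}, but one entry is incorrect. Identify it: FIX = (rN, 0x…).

0: ✓ CMP  NZCV=0010
1: ✓ MOVGT  r2←0xa6
2: ✓ SUBCS  r1←0x29
3: ✓ CMP  NZCV=0011
4: · SUBLS
5: ✓ ADDCS  r2←0xcd
6: ✓ CMP  NZCV=0011
7: · MOVLS
8: ✓ SUBLE  r3←0x7b

FIX = (r3, 0x7b)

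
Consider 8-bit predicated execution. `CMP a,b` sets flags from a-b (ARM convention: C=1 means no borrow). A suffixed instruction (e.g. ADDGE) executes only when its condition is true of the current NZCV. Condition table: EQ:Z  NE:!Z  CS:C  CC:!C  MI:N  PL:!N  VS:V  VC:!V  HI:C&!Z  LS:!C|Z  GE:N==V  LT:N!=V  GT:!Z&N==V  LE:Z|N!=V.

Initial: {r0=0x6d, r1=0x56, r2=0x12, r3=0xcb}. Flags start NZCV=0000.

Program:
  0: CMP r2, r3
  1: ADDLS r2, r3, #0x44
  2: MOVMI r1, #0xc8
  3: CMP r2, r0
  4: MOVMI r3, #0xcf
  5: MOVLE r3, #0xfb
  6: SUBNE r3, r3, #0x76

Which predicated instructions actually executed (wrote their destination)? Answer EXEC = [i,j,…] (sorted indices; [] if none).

[0] flags=0000 → (cmp)
[1] flags=0000 LS?T → r2=0x0f
[2] flags=0000 MI?F → skip
[3] flags=1000 → (cmp)
[4] flags=1000 MI?T → r3=0xcf
[5] flags=1000 LE?T → r3=0xfb
[6] flags=1000 NE?T → r3=0x85

EXEC = [1,4,5,6]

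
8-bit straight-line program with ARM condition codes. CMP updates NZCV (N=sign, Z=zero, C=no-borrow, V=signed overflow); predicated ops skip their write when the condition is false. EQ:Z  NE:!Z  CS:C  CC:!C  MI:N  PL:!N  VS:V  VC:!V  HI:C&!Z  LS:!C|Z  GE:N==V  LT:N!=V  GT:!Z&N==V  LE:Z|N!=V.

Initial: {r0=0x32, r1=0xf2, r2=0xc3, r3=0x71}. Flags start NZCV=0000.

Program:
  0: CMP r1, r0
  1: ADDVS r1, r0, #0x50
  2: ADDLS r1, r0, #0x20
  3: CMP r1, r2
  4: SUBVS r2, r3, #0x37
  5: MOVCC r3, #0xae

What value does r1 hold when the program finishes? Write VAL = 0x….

0: ✓ CMP  NZCV=1010
1: · ADDVS
2: · ADDLS
3: ✓ CMP  NZCV=0010
4: · SUBVS
5: · MOVCC

VAL = 0xf2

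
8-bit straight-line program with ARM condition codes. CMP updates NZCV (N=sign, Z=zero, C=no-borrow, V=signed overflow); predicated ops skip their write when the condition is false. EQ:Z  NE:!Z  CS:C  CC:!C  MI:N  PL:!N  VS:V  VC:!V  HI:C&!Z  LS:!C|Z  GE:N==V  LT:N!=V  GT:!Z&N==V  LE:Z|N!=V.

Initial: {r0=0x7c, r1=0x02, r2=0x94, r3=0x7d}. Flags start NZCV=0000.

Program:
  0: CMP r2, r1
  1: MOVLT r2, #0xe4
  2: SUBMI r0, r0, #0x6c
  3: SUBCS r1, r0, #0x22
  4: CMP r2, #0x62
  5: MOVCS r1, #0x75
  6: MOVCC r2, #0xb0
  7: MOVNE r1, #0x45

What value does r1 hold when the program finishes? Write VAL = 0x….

[0] flags=1010 → (cmp)
[1] flags=1010 LT?T → r2=0xe4
[2] flags=1010 MI?T → r0=0x10
[3] flags=1010 CS?T → r1=0xee
[4] flags=1010 → (cmp)
[5] flags=1010 CS?T → r1=0x75
[6] flags=1010 CC?F → skip
[7] flags=1010 NE?T → r1=0x45

VAL = 0x45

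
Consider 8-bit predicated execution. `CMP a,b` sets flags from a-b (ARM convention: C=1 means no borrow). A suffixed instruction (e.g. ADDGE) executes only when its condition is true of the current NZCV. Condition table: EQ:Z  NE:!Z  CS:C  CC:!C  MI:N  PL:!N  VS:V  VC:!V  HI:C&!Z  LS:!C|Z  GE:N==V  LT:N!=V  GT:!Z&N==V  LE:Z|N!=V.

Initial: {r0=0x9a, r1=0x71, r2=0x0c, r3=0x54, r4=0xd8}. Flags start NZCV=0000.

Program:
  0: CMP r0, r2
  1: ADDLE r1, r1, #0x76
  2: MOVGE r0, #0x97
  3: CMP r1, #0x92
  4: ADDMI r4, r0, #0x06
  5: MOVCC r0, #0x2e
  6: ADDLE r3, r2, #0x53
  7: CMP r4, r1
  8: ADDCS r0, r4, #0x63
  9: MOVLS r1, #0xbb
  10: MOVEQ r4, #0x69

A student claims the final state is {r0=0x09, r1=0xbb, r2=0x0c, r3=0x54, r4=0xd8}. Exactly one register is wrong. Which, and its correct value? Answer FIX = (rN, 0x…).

[0] flags=1010 → (cmp)
[1] flags=1010 LE?T → r1=0xe7
[2] flags=1010 GE?F → skip
[3] flags=0010 → (cmp)
[4] flags=0010 MI?F → skip
[5] flags=0010 CC?F → skip
[6] flags=0010 LE?F → skip
[7] flags=1000 → (cmp)
[8] flags=1000 CS?F → skip
[9] flags=1000 LS?T → r1=0xbb
[10] flags=1000 EQ?F → skip

FIX = (r0, 0x9a)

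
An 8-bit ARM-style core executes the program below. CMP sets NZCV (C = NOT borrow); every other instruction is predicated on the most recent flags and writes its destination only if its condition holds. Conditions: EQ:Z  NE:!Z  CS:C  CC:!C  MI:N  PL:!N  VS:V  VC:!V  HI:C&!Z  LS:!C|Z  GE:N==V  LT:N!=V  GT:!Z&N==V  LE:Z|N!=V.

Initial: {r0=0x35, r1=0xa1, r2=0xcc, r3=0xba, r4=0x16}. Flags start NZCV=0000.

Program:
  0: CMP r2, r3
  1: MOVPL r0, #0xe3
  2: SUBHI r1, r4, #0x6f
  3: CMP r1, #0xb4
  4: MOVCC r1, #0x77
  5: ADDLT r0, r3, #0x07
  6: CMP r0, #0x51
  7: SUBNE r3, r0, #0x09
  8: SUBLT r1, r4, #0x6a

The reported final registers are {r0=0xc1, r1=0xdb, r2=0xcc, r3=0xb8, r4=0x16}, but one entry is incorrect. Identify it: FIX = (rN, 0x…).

[0] flags=0010 → (cmp)
[1] flags=0010 PL?T → r0=0xe3
[2] flags=0010 HI?T → r1=0xa7
[3] flags=1000 → (cmp)
[4] flags=1000 CC?T → r1=0x77
[5] flags=1000 LT?T → r0=0xc1
[6] flags=0011 → (cmp)
[7] flags=0011 NE?T → r3=0xb8
[8] flags=0011 LT?T → r1=0xac

FIX = (r1, 0xac)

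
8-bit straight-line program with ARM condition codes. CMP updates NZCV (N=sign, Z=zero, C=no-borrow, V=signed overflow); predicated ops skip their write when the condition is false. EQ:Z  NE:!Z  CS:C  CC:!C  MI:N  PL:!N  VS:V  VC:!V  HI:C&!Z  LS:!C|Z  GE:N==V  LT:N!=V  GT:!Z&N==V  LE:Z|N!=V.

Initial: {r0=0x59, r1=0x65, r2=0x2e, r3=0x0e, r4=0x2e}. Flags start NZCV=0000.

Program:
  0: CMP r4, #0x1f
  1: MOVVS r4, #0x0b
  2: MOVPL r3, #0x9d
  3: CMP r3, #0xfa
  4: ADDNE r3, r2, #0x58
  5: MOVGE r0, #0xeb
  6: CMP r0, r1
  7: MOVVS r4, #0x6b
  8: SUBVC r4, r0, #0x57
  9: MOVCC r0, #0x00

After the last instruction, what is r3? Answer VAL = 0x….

VAL = 0x86

0: ✓ CMP  NZCV=0010
1: · MOVVS
2: ✓ MOVPL  r3←0x9d
3: ✓ CMP  NZCV=1000
4: ✓ ADDNE  r3←0x86
5: · MOVGE
6: ✓ CMP  NZCV=1000
7: · MOVVS
8: ✓ SUBVC  r4←0x02
9: ✓ MOVCC  r0←0x00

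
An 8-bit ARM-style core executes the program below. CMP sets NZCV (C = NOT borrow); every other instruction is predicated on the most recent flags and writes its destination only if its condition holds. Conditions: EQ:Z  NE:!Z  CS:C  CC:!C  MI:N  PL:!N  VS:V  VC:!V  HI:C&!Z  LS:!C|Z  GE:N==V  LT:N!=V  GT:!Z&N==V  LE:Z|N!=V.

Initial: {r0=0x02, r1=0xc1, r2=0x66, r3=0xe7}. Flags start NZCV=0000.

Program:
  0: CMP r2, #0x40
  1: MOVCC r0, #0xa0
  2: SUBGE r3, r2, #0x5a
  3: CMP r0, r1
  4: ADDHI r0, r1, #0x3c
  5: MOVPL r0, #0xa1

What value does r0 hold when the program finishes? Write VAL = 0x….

VAL = 0xa1

0: ✓ CMP  NZCV=0010
1: · MOVCC
2: ✓ SUBGE  r3←0x0c
3: ✓ CMP  NZCV=0000
4: · ADDHI
5: ✓ MOVPL  r0←0xa1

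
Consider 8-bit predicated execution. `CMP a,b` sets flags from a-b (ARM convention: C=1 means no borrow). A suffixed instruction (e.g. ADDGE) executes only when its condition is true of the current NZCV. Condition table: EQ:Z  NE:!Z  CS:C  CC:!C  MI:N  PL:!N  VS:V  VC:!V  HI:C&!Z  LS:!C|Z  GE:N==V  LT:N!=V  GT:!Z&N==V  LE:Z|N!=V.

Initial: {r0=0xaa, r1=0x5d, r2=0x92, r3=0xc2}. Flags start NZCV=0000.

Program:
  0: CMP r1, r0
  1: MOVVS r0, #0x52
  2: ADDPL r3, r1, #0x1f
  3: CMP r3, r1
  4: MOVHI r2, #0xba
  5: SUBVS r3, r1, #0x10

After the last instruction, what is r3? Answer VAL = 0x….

VAL = 0x4d

[0] flags=1001 → (cmp)
[1] flags=1001 VS?T → r0=0x52
[2] flags=1001 PL?F → skip
[3] flags=0011 → (cmp)
[4] flags=0011 HI?T → r2=0xba
[5] flags=0011 VS?T → r3=0x4d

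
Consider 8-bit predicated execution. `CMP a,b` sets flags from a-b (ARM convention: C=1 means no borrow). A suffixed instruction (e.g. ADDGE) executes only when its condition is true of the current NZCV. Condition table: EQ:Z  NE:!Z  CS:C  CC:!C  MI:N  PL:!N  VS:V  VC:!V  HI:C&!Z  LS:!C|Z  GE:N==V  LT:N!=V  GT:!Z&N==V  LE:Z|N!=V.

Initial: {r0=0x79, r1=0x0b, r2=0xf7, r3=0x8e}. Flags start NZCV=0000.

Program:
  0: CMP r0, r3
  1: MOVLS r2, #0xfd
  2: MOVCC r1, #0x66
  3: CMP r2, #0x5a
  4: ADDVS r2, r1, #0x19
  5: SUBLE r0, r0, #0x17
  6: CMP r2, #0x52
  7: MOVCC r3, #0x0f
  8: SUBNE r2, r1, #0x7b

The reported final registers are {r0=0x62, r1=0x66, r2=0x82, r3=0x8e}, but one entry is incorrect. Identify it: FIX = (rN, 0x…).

[0] flags=1001 → (cmp)
[1] flags=1001 LS?T → r2=0xfd
[2] flags=1001 CC?T → r1=0x66
[3] flags=1010 → (cmp)
[4] flags=1010 VS?F → skip
[5] flags=1010 LE?T → r0=0x62
[6] flags=1010 → (cmp)
[7] flags=1010 CC?F → skip
[8] flags=1010 NE?T → r2=0xeb

FIX = (r2, 0xeb)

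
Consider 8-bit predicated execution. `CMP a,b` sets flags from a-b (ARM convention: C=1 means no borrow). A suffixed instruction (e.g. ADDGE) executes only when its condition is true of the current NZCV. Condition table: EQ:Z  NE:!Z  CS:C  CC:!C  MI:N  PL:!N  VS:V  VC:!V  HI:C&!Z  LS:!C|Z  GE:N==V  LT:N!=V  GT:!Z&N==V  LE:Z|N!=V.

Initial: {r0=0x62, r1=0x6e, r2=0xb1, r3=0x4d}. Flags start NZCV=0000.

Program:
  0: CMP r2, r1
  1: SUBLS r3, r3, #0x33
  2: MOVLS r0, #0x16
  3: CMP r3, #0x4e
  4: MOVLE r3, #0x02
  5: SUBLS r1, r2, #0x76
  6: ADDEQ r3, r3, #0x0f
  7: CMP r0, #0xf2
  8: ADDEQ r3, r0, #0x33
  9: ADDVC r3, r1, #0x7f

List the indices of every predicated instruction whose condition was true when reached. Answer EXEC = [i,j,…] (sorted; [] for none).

0: ✓ CMP  NZCV=0011
1: · SUBLS
2: · MOVLS
3: ✓ CMP  NZCV=1000
4: ✓ MOVLE  r3←0x02
5: ✓ SUBLS  r1←0x3b
6: · ADDEQ
7: ✓ CMP  NZCV=0000
8: · ADDEQ
9: ✓ ADDVC  r3←0xba

EXEC = [4,5,9]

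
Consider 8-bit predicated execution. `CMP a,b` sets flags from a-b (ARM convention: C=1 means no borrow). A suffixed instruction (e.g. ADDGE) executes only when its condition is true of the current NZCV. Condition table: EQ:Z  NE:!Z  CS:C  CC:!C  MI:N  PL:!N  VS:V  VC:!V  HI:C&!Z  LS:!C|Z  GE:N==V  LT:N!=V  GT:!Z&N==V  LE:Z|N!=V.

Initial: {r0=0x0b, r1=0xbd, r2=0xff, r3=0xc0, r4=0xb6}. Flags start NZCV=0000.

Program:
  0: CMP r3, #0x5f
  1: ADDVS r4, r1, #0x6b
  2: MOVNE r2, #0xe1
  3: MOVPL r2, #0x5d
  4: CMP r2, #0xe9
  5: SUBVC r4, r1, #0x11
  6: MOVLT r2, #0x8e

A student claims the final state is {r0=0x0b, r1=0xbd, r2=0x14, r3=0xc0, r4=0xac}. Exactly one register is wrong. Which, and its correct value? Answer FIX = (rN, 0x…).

0: ✓ CMP  NZCV=0011
1: ✓ ADDVS  r4←0x28
2: ✓ MOVNE  r2←0xe1
3: ✓ MOVPL  r2←0x5d
4: ✓ CMP  NZCV=0000
5: ✓ SUBVC  r4←0xac
6: · MOVLT

FIX = (r2, 0x5d)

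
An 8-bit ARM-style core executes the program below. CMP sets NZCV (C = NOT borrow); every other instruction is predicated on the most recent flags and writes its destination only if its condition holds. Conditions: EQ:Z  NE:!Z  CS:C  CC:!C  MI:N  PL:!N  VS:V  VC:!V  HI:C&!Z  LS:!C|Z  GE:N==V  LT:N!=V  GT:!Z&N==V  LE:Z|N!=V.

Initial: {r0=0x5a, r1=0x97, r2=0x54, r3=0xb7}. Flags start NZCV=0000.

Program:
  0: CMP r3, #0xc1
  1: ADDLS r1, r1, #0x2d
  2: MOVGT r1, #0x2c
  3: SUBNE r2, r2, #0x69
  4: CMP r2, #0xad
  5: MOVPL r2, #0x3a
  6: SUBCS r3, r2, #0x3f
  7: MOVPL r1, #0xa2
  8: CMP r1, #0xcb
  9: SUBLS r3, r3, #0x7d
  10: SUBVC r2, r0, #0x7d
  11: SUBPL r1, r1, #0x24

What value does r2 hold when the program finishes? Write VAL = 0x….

VAL = 0xdd

[0] flags=1000 → (cmp)
[1] flags=1000 LS?T → r1=0xc4
[2] flags=1000 GT?F → skip
[3] flags=1000 NE?T → r2=0xeb
[4] flags=0010 → (cmp)
[5] flags=0010 PL?T → r2=0x3a
[6] flags=0010 CS?T → r3=0xfb
[7] flags=0010 PL?T → r1=0xa2
[8] flags=1000 → (cmp)
[9] flags=1000 LS?T → r3=0x7e
[10] flags=1000 VC?T → r2=0xdd
[11] flags=1000 PL?F → skip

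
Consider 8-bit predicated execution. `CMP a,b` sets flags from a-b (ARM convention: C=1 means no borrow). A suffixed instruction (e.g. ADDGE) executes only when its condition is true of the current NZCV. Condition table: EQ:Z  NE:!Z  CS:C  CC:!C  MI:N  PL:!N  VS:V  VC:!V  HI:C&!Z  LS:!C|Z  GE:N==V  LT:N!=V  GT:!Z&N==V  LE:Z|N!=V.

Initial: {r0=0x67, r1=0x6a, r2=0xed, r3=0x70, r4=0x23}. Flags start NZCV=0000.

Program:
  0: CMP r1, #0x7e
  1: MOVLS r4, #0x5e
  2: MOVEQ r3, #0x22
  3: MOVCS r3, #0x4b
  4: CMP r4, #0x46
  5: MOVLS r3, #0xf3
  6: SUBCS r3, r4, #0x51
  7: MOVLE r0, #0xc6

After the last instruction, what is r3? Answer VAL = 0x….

VAL = 0x0d

[0] flags=1000 → (cmp)
[1] flags=1000 LS?T → r4=0x5e
[2] flags=1000 EQ?F → skip
[3] flags=1000 CS?F → skip
[4] flags=0010 → (cmp)
[5] flags=0010 LS?F → skip
[6] flags=0010 CS?T → r3=0x0d
[7] flags=0010 LE?F → skip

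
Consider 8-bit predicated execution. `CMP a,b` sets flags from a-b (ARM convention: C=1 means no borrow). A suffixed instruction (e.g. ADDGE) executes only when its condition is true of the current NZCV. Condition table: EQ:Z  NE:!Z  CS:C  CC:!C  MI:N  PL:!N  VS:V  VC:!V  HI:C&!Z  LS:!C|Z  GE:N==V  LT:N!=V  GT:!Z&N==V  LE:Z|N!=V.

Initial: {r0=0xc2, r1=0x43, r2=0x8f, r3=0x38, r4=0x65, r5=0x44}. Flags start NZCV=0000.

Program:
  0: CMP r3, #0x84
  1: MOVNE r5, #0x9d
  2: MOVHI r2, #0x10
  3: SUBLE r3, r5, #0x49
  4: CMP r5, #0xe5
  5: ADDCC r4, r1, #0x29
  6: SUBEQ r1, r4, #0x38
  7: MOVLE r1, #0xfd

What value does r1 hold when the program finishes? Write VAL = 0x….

[0] flags=1001 → (cmp)
[1] flags=1001 NE?T → r5=0x9d
[2] flags=1001 HI?F → skip
[3] flags=1001 LE?F → skip
[4] flags=1000 → (cmp)
[5] flags=1000 CC?T → r4=0x6c
[6] flags=1000 EQ?F → skip
[7] flags=1000 LE?T → r1=0xfd

VAL = 0xfd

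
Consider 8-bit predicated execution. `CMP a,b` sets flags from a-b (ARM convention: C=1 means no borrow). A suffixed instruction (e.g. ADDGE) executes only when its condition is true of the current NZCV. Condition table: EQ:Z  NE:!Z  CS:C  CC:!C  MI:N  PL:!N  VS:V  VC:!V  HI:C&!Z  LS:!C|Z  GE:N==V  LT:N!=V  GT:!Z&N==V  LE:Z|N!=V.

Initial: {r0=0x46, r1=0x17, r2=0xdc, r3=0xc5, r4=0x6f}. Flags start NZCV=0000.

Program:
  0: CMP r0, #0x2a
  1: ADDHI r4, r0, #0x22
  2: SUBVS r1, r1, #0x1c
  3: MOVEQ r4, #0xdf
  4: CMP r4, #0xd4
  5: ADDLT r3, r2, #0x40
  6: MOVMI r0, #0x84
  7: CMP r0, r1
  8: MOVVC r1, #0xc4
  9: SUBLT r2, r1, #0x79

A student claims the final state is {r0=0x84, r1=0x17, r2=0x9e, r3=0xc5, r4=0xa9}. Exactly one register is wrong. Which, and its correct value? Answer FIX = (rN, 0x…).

[0] flags=0010 → (cmp)
[1] flags=0010 HI?T → r4=0x68
[2] flags=0010 VS?F → skip
[3] flags=0010 EQ?F → skip
[4] flags=1001 → (cmp)
[5] flags=1001 LT?F → skip
[6] flags=1001 MI?T → r0=0x84
[7] flags=0011 → (cmp)
[8] flags=0011 VC?F → skip
[9] flags=0011 LT?T → r2=0x9e

FIX = (r4, 0x68)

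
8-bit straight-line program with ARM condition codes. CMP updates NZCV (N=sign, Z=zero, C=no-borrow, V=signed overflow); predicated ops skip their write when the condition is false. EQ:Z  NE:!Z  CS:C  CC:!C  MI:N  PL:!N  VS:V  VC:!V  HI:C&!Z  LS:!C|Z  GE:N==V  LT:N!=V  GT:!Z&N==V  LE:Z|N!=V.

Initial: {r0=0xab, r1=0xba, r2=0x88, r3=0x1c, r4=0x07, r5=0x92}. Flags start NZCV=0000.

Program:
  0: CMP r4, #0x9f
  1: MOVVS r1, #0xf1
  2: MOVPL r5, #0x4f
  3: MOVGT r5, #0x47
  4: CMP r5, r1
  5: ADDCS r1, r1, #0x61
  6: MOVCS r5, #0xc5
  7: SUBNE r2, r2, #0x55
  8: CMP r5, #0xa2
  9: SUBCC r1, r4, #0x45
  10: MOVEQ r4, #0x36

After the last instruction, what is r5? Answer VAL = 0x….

VAL = 0x47

0: ✓ CMP  NZCV=0000
1: · MOVVS
2: ✓ MOVPL  r5←0x4f
3: ✓ MOVGT  r5←0x47
4: ✓ CMP  NZCV=1001
5: · ADDCS
6: · MOVCS
7: ✓ SUBNE  r2←0x33
8: ✓ CMP  NZCV=1001
9: ✓ SUBCC  r1←0xc2
10: · MOVEQ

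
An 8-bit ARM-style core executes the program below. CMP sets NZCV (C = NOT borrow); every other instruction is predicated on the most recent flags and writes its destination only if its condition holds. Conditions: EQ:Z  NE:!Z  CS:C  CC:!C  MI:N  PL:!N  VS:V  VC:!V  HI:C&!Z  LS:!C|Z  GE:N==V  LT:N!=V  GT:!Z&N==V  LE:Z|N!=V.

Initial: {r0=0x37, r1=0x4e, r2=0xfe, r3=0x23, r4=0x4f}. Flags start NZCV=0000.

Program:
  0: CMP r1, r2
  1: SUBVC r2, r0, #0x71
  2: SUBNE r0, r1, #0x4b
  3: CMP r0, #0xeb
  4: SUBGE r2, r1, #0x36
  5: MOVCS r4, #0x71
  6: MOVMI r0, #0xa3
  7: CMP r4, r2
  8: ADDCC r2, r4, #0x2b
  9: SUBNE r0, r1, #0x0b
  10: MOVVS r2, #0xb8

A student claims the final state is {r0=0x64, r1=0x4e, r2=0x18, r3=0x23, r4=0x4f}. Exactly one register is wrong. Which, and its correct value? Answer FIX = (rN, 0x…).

FIX = (r0, 0x43)

0: ✓ CMP  NZCV=0000
1: ✓ SUBVC  r2←0xc6
2: ✓ SUBNE  r0←0x03
3: ✓ CMP  NZCV=0000
4: ✓ SUBGE  r2←0x18
5: · MOVCS
6: · MOVMI
7: ✓ CMP  NZCV=0010
8: · ADDCC
9: ✓ SUBNE  r0←0x43
10: · MOVVS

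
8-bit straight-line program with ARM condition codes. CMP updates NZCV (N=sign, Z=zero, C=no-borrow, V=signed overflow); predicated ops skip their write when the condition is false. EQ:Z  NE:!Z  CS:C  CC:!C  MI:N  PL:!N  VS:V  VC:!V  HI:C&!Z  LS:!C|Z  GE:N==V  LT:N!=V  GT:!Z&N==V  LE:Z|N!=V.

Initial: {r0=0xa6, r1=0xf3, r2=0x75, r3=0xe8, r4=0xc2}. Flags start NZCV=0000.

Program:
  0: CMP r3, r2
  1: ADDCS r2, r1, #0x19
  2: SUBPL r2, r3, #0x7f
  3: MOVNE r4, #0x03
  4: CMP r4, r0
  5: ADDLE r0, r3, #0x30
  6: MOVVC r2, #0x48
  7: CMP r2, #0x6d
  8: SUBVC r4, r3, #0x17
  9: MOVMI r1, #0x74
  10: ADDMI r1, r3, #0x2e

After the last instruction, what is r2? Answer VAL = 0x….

VAL = 0x48

0: ✓ CMP  NZCV=0011
1: ✓ ADDCS  r2←0x0c
2: ✓ SUBPL  r2←0x69
3: ✓ MOVNE  r4←0x03
4: ✓ CMP  NZCV=0000
5: · ADDLE
6: ✓ MOVVC  r2←0x48
7: ✓ CMP  NZCV=1000
8: ✓ SUBVC  r4←0xd1
9: ✓ MOVMI  r1←0x74
10: ✓ ADDMI  r1←0x16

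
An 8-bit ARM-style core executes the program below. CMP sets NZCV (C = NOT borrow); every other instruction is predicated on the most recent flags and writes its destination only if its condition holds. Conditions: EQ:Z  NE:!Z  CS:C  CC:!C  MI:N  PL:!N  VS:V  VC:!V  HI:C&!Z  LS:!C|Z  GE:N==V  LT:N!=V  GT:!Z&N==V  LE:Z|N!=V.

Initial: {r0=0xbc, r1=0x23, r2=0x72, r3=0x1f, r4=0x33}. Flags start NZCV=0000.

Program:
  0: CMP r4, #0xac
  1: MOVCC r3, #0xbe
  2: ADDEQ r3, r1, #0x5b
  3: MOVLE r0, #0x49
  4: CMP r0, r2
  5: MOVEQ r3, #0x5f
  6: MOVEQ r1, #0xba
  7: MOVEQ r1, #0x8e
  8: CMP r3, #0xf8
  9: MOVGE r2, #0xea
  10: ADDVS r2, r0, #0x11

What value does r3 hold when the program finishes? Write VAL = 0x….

0: ✓ CMP  NZCV=1001
1: ✓ MOVCC  r3←0xbe
2: · ADDEQ
3: · MOVLE
4: ✓ CMP  NZCV=0011
5: · MOVEQ
6: · MOVEQ
7: · MOVEQ
8: ✓ CMP  NZCV=1000
9: · MOVGE
10: · ADDVS

VAL = 0xbe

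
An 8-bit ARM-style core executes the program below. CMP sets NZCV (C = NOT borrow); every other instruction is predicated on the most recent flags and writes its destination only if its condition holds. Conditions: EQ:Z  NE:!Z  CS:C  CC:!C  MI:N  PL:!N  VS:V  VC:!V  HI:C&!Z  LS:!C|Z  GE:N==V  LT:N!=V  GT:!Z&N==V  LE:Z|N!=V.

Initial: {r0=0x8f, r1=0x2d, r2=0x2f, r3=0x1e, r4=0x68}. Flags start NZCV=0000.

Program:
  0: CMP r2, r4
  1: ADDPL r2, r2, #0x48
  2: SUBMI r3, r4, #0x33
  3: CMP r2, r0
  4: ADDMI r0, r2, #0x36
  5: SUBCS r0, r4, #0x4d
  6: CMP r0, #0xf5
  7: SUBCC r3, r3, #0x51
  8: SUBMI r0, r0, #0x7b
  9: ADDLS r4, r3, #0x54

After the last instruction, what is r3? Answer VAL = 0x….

VAL = 0xe4

[0] flags=1000 → (cmp)
[1] flags=1000 PL?F → skip
[2] flags=1000 MI?T → r3=0x35
[3] flags=1001 → (cmp)
[4] flags=1001 MI?T → r0=0x65
[5] flags=1001 CS?F → skip
[6] flags=0000 → (cmp)
[7] flags=0000 CC?T → r3=0xe4
[8] flags=0000 MI?F → skip
[9] flags=0000 LS?T → r4=0x38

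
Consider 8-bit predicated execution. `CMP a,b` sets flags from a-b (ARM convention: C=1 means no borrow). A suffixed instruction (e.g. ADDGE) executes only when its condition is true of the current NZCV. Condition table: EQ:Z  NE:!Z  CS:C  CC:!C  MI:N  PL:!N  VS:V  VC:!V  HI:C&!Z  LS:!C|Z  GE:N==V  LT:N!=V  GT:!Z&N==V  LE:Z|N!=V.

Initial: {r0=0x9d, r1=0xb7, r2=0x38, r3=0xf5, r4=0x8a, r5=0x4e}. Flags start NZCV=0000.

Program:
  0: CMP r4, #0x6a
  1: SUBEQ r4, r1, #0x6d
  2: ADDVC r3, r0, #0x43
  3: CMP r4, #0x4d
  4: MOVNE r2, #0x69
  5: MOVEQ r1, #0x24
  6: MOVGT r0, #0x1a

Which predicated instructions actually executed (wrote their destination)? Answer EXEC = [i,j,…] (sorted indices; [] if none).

[0] flags=0011 → (cmp)
[1] flags=0011 EQ?F → skip
[2] flags=0011 VC?F → skip
[3] flags=0011 → (cmp)
[4] flags=0011 NE?T → r2=0x69
[5] flags=0011 EQ?F → skip
[6] flags=0011 GT?F → skip

EXEC = [4]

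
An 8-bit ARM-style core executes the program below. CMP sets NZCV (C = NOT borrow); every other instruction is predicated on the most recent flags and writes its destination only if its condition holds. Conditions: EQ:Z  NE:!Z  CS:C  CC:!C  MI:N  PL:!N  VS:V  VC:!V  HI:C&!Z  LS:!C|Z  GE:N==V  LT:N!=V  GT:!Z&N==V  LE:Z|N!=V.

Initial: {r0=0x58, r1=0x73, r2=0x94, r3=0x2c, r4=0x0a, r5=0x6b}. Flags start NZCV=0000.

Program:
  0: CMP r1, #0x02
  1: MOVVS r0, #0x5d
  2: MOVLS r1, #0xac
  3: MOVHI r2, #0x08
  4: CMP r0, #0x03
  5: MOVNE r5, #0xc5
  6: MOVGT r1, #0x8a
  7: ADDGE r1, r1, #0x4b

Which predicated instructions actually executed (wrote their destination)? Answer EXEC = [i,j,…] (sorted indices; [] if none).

0: ✓ CMP  NZCV=0010
1: · MOVVS
2: · MOVLS
3: ✓ MOVHI  r2←0x08
4: ✓ CMP  NZCV=0010
5: ✓ MOVNE  r5←0xc5
6: ✓ MOVGT  r1←0x8a
7: ✓ ADDGE  r1←0xd5

EXEC = [3,5,6,7]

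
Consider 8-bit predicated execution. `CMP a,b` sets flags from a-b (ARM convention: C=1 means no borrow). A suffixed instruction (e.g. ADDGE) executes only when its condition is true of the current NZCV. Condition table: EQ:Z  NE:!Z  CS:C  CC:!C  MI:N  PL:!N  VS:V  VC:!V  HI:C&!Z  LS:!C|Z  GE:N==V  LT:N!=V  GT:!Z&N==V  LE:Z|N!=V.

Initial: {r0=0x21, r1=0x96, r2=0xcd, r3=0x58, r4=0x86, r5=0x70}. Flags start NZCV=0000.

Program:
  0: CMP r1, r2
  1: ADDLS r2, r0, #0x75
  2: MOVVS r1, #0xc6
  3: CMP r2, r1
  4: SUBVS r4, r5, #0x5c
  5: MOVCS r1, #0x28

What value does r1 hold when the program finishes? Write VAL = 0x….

[0] flags=1000 → (cmp)
[1] flags=1000 LS?T → r2=0x96
[2] flags=1000 VS?F → skip
[3] flags=0110 → (cmp)
[4] flags=0110 VS?F → skip
[5] flags=0110 CS?T → r1=0x28

VAL = 0x28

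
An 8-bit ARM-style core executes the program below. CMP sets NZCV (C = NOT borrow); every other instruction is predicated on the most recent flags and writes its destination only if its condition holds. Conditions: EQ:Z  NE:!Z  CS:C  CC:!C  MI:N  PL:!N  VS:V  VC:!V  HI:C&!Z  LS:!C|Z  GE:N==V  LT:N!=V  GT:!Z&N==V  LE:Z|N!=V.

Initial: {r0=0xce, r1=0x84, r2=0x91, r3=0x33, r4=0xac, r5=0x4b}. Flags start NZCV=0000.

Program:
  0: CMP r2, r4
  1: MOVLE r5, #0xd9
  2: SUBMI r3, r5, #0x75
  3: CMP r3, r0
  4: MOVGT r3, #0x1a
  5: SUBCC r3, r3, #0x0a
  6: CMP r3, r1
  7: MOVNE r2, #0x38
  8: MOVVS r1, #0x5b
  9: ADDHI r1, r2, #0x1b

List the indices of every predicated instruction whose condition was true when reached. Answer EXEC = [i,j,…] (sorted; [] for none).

EXEC = [1,2,4,5,7,8]

0: ✓ CMP  NZCV=1000
1: ✓ MOVLE  r5←0xd9
2: ✓ SUBMI  r3←0x64
3: ✓ CMP  NZCV=1001
4: ✓ MOVGT  r3←0x1a
5: ✓ SUBCC  r3←0x10
6: ✓ CMP  NZCV=1001
7: ✓ MOVNE  r2←0x38
8: ✓ MOVVS  r1←0x5b
9: · ADDHI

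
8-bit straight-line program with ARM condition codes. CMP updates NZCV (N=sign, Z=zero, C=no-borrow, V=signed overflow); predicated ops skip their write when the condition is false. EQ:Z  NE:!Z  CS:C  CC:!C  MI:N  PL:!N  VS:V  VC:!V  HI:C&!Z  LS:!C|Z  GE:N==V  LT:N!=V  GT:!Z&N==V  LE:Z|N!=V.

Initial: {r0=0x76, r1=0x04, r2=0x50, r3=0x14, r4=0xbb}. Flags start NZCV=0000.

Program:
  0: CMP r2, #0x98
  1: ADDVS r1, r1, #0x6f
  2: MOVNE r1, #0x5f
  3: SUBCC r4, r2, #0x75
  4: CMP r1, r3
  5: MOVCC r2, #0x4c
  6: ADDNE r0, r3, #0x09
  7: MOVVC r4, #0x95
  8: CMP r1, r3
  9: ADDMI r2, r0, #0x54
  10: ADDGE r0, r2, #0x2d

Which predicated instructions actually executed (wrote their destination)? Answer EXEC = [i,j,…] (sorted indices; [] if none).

[0] flags=1001 → (cmp)
[1] flags=1001 VS?T → r1=0x73
[2] flags=1001 NE?T → r1=0x5f
[3] flags=1001 CC?T → r4=0xdb
[4] flags=0010 → (cmp)
[5] flags=0010 CC?F → skip
[6] flags=0010 NE?T → r0=0x1d
[7] flags=0010 VC?T → r4=0x95
[8] flags=0010 → (cmp)
[9] flags=0010 MI?F → skip
[10] flags=0010 GE?T → r0=0x7d

EXEC = [1,2,3,6,7,10]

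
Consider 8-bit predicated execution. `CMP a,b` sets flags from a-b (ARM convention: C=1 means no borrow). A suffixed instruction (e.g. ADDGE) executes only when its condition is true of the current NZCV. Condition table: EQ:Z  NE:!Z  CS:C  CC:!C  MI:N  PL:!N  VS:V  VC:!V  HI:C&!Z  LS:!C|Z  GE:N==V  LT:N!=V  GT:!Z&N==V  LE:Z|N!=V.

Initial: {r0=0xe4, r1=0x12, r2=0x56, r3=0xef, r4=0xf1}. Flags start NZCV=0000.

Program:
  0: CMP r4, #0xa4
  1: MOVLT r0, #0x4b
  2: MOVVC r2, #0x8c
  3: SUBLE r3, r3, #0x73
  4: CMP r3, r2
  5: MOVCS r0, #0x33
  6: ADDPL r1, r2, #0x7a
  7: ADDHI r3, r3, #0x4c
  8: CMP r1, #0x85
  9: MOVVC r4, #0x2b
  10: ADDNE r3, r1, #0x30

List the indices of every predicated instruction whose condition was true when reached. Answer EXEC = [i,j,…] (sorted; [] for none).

0: ✓ CMP  NZCV=0010
1: · MOVLT
2: ✓ MOVVC  r2←0x8c
3: · SUBLE
4: ✓ CMP  NZCV=0010
5: ✓ MOVCS  r0←0x33
6: ✓ ADDPL  r1←0x06
7: ✓ ADDHI  r3←0x3b
8: ✓ CMP  NZCV=1001
9: · MOVVC
10: ✓ ADDNE  r3←0x36

EXEC = [2,5,6,7,10]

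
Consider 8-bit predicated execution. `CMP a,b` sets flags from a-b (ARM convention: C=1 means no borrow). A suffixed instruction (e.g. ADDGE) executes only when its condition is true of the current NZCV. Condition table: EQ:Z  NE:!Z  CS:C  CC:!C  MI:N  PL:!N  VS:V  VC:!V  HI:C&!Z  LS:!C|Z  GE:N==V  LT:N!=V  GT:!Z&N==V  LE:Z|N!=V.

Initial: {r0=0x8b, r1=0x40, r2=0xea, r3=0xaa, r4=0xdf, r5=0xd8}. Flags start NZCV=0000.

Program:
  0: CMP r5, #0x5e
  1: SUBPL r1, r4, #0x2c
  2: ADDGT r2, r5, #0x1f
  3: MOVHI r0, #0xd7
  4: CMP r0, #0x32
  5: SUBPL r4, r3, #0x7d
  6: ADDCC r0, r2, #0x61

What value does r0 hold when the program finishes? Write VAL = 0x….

[0] flags=0011 → (cmp)
[1] flags=0011 PL?T → r1=0xb3
[2] flags=0011 GT?F → skip
[3] flags=0011 HI?T → r0=0xd7
[4] flags=1010 → (cmp)
[5] flags=1010 PL?F → skip
[6] flags=1010 CC?F → skip

VAL = 0xd7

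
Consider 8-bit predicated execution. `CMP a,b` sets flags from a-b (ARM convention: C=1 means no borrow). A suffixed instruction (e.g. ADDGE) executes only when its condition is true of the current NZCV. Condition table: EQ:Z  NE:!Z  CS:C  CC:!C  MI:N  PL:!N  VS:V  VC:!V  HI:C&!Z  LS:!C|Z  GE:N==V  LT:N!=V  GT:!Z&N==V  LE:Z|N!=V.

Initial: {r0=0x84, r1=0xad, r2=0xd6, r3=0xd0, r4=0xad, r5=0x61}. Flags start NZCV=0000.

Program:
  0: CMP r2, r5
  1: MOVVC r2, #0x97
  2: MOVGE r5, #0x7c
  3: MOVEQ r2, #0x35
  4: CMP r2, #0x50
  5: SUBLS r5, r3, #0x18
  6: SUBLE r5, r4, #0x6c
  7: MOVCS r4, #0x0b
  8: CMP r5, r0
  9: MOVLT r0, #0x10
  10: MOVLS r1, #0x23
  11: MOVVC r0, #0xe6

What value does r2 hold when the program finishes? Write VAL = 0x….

VAL = 0xd6

[0] flags=0011 → (cmp)
[1] flags=0011 VC?F → skip
[2] flags=0011 GE?F → skip
[3] flags=0011 EQ?F → skip
[4] flags=1010 → (cmp)
[5] flags=1010 LS?F → skip
[6] flags=1010 LE?T → r5=0x41
[7] flags=1010 CS?T → r4=0x0b
[8] flags=1001 → (cmp)
[9] flags=1001 LT?F → skip
[10] flags=1001 LS?T → r1=0x23
[11] flags=1001 VC?F → skip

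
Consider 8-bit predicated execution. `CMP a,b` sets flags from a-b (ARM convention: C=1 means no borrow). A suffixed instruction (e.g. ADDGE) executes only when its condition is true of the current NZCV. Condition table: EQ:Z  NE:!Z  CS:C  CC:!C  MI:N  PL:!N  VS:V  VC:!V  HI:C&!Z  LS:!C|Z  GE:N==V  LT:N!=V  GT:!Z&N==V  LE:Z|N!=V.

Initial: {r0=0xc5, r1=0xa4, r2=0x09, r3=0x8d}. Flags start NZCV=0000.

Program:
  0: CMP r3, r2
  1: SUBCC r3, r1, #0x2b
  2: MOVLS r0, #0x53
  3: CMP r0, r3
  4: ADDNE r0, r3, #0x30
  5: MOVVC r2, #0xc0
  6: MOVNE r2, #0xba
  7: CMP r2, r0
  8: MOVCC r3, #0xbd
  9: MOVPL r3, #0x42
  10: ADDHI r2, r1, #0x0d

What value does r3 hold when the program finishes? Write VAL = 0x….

0: ✓ CMP  NZCV=1010
1: · SUBCC
2: · MOVLS
3: ✓ CMP  NZCV=0010
4: ✓ ADDNE  r0←0xbd
5: ✓ MOVVC  r2←0xc0
6: ✓ MOVNE  r2←0xba
7: ✓ CMP  NZCV=1000
8: ✓ MOVCC  r3←0xbd
9: · MOVPL
10: · ADDHI

VAL = 0xbd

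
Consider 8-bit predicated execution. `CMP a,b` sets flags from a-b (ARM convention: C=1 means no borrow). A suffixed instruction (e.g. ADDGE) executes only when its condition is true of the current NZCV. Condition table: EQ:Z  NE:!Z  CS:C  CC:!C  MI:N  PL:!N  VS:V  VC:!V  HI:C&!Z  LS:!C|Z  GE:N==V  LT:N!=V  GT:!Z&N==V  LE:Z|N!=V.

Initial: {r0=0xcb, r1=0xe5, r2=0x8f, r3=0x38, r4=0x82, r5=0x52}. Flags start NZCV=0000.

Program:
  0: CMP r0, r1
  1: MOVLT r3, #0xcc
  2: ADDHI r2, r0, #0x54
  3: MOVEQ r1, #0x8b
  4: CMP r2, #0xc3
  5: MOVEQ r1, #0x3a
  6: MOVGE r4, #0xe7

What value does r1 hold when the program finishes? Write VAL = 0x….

[0] flags=1000 → (cmp)
[1] flags=1000 LT?T → r3=0xcc
[2] flags=1000 HI?F → skip
[3] flags=1000 EQ?F → skip
[4] flags=1000 → (cmp)
[5] flags=1000 EQ?F → skip
[6] flags=1000 GE?F → skip

VAL = 0xe5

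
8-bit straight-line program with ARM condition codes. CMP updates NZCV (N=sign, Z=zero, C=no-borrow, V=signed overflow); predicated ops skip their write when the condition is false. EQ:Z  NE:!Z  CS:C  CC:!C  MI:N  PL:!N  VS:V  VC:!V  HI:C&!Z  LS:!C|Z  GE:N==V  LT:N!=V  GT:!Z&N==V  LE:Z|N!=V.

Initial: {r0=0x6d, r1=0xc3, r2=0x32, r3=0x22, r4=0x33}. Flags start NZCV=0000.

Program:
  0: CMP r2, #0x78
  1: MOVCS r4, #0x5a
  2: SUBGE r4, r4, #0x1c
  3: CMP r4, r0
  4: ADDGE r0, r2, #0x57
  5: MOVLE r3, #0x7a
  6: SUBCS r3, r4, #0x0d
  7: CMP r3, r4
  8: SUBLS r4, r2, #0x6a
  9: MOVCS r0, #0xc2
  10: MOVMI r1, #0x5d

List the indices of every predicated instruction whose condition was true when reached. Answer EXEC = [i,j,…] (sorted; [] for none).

EXEC = [5,9]

[0] flags=1000 → (cmp)
[1] flags=1000 CS?F → skip
[2] flags=1000 GE?F → skip
[3] flags=1000 → (cmp)
[4] flags=1000 GE?F → skip
[5] flags=1000 LE?T → r3=0x7a
[6] flags=1000 CS?F → skip
[7] flags=0010 → (cmp)
[8] flags=0010 LS?F → skip
[9] flags=0010 CS?T → r0=0xc2
[10] flags=0010 MI?F → skip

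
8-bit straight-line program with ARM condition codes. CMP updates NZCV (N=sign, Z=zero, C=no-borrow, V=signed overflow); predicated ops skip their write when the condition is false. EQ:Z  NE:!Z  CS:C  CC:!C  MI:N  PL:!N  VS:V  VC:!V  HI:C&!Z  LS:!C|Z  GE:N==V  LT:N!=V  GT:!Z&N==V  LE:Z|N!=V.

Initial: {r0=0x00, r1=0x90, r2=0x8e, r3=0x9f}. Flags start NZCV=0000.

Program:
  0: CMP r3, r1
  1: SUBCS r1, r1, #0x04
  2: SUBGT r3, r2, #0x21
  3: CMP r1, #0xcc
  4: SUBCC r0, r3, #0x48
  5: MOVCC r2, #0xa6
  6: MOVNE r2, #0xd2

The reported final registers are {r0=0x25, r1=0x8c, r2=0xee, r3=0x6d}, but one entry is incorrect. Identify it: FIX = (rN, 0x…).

[0] flags=0010 → (cmp)
[1] flags=0010 CS?T → r1=0x8c
[2] flags=0010 GT?T → r3=0x6d
[3] flags=1000 → (cmp)
[4] flags=1000 CC?T → r0=0x25
[5] flags=1000 CC?T → r2=0xa6
[6] flags=1000 NE?T → r2=0xd2

FIX = (r2, 0xd2)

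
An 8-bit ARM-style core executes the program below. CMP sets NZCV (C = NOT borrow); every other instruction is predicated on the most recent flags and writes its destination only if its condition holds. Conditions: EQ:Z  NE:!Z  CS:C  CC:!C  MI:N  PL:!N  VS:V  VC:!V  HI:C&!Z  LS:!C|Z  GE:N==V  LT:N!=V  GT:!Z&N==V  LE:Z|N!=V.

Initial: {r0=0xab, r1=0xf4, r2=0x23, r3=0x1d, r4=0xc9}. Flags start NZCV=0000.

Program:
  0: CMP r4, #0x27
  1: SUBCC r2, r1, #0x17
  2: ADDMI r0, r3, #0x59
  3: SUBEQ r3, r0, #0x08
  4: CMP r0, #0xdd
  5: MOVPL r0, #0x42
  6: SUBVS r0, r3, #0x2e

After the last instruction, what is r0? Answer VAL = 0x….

[0] flags=1010 → (cmp)
[1] flags=1010 CC?F → skip
[2] flags=1010 MI?T → r0=0x76
[3] flags=1010 EQ?F → skip
[4] flags=1001 → (cmp)
[5] flags=1001 PL?F → skip
[6] flags=1001 VS?T → r0=0xef

VAL = 0xef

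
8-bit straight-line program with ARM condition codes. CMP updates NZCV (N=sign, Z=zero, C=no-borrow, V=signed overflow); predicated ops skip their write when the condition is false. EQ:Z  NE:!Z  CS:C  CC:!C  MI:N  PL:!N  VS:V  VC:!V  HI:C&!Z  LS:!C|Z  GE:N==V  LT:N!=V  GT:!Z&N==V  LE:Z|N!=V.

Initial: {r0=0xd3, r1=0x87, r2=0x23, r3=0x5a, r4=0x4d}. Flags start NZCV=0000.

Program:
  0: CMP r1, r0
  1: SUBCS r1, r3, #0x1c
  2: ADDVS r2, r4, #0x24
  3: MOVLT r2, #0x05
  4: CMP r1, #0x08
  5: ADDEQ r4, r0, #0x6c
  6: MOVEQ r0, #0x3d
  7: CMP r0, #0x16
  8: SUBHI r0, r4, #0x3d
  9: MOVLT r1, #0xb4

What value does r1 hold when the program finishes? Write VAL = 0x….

0: ✓ CMP  NZCV=1000
1: · SUBCS
2: · ADDVS
3: ✓ MOVLT  r2←0x05
4: ✓ CMP  NZCV=0011
5: · ADDEQ
6: · MOVEQ
7: ✓ CMP  NZCV=1010
8: ✓ SUBHI  r0←0x10
9: ✓ MOVLT  r1←0xb4

VAL = 0xb4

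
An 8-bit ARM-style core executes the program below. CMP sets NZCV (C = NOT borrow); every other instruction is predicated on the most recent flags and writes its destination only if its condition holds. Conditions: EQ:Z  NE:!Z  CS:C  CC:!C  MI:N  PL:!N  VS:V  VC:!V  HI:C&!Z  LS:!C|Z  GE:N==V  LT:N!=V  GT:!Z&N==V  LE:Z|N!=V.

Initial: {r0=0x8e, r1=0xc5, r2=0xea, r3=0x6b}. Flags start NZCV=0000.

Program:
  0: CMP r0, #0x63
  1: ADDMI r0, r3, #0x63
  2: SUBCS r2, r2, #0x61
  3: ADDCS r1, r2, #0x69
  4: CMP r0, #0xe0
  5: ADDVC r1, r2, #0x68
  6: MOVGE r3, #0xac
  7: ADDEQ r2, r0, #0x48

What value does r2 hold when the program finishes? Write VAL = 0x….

VAL = 0x89

0: ✓ CMP  NZCV=0011
1: · ADDMI
2: ✓ SUBCS  r2←0x89
3: ✓ ADDCS  r1←0xf2
4: ✓ CMP  NZCV=1000
5: ✓ ADDVC  r1←0xf1
6: · MOVGE
7: · ADDEQ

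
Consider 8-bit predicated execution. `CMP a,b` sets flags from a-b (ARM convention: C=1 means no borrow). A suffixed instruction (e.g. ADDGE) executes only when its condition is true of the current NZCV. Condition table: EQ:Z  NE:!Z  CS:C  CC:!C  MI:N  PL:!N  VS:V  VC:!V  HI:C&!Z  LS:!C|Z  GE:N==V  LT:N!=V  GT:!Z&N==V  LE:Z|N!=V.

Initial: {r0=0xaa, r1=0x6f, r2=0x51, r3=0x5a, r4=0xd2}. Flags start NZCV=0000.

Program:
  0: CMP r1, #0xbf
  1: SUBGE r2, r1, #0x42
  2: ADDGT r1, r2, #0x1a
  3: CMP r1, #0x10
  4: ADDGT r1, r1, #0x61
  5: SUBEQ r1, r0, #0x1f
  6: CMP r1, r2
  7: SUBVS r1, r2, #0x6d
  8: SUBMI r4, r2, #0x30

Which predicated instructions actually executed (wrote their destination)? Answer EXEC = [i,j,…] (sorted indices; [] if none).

EXEC = [1,2,4,7]

[0] flags=1001 → (cmp)
[1] flags=1001 GE?T → r2=0x2d
[2] flags=1001 GT?T → r1=0x47
[3] flags=0010 → (cmp)
[4] flags=0010 GT?T → r1=0xa8
[5] flags=0010 EQ?F → skip
[6] flags=0011 → (cmp)
[7] flags=0011 VS?T → r1=0xc0
[8] flags=0011 MI?F → skip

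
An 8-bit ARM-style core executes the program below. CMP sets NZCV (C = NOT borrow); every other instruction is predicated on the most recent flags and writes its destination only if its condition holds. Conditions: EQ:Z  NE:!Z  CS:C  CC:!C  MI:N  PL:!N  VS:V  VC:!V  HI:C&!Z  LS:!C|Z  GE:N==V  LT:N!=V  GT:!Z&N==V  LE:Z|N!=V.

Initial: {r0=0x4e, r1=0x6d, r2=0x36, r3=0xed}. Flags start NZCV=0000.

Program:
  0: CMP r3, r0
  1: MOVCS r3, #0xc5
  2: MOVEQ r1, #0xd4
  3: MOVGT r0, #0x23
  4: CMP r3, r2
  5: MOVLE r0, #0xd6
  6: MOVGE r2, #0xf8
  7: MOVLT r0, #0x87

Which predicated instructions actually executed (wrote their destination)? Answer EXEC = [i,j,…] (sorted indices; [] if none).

EXEC = [1,5,7]

[0] flags=1010 → (cmp)
[1] flags=1010 CS?T → r3=0xc5
[2] flags=1010 EQ?F → skip
[3] flags=1010 GT?F → skip
[4] flags=1010 → (cmp)
[5] flags=1010 LE?T → r0=0xd6
[6] flags=1010 GE?F → skip
[7] flags=1010 LT?T → r0=0x87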